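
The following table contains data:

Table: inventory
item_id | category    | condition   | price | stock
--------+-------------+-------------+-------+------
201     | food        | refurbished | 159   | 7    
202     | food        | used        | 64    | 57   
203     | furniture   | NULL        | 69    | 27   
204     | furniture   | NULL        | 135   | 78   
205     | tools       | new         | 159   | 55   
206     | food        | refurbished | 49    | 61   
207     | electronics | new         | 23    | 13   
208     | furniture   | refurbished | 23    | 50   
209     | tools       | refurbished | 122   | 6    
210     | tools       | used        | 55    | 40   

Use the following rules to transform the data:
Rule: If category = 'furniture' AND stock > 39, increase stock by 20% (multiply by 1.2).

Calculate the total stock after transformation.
419.6

Step 1: Find records where category = 'furniture' AND stock > 39
Step 2: 2 records match, summing to 128
Step 3: After multiplier: 128 × 1.2 = 153.6
Step 4: Unaffected records sum: 266
Step 5: Final sum = 153.6 + 266 = 419.6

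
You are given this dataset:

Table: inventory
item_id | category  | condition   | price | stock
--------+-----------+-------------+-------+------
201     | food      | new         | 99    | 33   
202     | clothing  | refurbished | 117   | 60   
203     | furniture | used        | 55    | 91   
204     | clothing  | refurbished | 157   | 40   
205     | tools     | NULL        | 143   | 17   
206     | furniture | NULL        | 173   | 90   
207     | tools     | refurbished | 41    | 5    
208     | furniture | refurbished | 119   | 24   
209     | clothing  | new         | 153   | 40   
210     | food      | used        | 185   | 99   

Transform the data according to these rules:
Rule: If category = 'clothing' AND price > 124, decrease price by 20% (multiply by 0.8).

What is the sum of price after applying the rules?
1180.0

Step 1: Find records where category = 'clothing' AND price > 124
Step 2: 2 records match, summing to 310
Step 3: After multiplier: 310 × 0.8 = 248.0
Step 4: Unaffected records sum: 932
Step 5: Final sum = 248.0 + 932 = 1180.0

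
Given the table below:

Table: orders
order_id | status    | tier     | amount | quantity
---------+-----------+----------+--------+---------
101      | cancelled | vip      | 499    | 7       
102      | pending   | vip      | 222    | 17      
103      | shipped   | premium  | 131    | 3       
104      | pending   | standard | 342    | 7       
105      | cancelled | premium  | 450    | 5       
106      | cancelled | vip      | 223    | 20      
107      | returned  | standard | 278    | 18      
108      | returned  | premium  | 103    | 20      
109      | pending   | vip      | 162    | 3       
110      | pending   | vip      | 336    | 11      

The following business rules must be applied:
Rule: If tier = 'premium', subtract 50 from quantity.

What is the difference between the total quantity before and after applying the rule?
150

Step 1: Original sum of quantity = 111
Step 2: 3 records have tier = 'premium'
Step 3: Each affected record changes by -50
Step 4: Total change = 3 × -50 = -150
Step 5: New sum = 111 + -150 = -39
Step 6: Difference = |-39 - 111| = 150
        (Sum decreased by 150)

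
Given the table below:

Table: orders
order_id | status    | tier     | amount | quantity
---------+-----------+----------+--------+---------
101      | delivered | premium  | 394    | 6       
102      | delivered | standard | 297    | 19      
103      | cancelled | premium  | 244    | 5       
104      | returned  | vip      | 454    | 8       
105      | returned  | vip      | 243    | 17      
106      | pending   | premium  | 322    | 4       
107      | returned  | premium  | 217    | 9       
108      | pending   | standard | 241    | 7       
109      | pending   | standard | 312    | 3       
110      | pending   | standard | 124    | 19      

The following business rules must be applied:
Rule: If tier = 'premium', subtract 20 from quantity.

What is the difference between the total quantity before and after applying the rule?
80

Step 1: Original sum of quantity = 97
Step 2: 4 records have tier = 'premium'
Step 3: Each affected record changes by -20
Step 4: Total change = 4 × -20 = -80
Step 5: New sum = 97 + -80 = 17
Step 6: Difference = |17 - 97| = 80
        (Sum decreased by 80)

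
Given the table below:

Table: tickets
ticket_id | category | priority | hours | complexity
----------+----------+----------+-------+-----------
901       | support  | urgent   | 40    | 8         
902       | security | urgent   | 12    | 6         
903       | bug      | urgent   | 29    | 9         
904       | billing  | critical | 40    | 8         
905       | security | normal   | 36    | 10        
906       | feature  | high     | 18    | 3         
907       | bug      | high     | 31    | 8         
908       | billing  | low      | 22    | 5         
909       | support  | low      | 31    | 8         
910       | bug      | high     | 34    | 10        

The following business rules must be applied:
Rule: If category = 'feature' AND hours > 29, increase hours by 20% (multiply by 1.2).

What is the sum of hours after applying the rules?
293

Step 1: Find records where category = 'feature' AND hours > 29
Step 2: 0 records match, summing to 0
Step 3: After multiplier: 0 × 1.2 = 0.0
Step 4: Unaffected records sum: 293
Step 5: Final sum = 0.0 + 293 = 293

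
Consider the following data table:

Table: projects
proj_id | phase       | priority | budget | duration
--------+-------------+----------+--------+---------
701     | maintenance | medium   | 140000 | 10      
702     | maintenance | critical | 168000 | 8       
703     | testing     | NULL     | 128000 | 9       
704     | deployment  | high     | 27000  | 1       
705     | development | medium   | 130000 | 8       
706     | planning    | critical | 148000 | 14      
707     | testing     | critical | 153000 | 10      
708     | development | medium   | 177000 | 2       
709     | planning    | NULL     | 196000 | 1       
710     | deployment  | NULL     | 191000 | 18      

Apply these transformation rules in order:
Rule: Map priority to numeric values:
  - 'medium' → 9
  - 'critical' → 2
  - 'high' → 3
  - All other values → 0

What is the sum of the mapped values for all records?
36

Step 1: Apply mapping to each record
Step 2: Count by status:
  'medium': 3 records × 9 = 27
  'critical': 3 records × 2 = 6
  'high': 1 records × 3 = 3
Step 3: Sum all mapped values = 36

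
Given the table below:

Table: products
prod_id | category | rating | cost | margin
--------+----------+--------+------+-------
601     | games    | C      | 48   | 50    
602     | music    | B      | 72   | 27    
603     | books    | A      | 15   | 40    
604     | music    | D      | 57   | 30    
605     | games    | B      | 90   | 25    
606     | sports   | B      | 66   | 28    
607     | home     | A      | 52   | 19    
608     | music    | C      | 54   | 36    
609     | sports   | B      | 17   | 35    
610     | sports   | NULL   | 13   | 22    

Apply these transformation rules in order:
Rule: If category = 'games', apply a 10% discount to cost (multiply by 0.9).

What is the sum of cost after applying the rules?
470.2

Step 1: Records with category = 'games' have total cost = 138
Step 2: Apply multiplier: 138 × 0.9 = 124.2
Step 3: Other records total: 346
Step 4: Final sum = 124.2 + 346 = 470.2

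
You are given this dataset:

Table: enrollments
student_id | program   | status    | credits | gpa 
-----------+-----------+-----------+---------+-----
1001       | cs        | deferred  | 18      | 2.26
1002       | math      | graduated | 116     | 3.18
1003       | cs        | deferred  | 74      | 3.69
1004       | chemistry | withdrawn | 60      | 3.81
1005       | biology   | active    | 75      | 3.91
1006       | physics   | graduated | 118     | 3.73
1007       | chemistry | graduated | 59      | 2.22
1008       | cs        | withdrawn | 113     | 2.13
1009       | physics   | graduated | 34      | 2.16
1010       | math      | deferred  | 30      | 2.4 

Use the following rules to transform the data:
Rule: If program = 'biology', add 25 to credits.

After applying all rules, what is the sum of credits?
722

Step 1: Count records where program = 'biology': 1
Step 2: Total bonus added: 1 × 25 = 25
Step 3: Original sum of credits: 697
Step 4: Final sum = 697 + 25 = 722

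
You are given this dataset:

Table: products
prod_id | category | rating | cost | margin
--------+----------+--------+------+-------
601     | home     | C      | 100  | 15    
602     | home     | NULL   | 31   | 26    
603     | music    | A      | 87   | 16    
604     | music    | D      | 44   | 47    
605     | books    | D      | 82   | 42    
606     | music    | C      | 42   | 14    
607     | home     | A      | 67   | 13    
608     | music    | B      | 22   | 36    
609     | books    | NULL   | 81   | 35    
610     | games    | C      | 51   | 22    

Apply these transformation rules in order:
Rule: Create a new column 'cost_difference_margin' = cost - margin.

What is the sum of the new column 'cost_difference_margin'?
341

Step 1: For each record, compute cost - margin
Example calculations:
  100 - 15 = 85
  31 - 26 = 5
  87 - 16 = 71
  ...
Step 2: Sum all derived values
Step 3: Total = 341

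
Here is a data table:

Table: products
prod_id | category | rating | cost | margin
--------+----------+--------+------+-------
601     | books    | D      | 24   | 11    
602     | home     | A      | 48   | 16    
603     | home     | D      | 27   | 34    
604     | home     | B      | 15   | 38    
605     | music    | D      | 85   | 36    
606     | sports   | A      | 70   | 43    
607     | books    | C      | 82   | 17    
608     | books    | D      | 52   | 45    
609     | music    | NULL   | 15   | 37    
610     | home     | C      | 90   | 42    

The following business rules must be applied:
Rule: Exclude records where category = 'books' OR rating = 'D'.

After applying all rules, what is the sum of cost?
238

Step 1: Find records where category = 'books' OR rating = 'D'
Step 2: 5 records match, summing to 270
Step 3: Original sum: 508
Step 4: Remaining sum = 508 - 270 = 238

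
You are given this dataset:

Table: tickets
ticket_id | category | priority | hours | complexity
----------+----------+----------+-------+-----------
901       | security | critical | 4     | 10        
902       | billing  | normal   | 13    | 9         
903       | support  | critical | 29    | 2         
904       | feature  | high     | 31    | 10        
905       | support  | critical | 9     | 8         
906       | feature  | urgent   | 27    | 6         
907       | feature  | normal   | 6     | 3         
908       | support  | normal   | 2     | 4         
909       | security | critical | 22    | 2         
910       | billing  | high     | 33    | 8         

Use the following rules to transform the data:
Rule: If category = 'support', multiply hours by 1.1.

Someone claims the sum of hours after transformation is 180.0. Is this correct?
Yes, the result is correct.

Step 1: Calculate the correct sum after transformation
Step 2: Apply multiplier 1.1 to records where category = 'support'
Step 3: Correct result = 180.0
Step 4: Claimed result = 180.0
Step 5: 180.0 = 180.0 ✓
Conclusion: The claimed result is correct.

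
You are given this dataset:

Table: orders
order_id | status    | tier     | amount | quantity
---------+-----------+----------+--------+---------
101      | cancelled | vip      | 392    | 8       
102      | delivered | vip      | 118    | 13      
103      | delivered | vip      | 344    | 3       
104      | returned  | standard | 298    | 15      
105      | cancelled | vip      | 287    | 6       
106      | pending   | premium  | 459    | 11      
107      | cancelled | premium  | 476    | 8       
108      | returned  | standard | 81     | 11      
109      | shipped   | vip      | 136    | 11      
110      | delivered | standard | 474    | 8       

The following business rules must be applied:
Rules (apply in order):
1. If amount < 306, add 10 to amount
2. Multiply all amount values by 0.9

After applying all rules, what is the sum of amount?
2803.5

Step 1: Apply Rule 1 - Add 10 to records with amount < 306
  - 5 records affected: 920 + (5 × 10) = 970
  - Unaffected records: 2145
  - Sum after Rule 1: 3115
Step 2: Apply Rule 2 - Multiply all by 0.9
  - 3115 × 0.9 = 2803.5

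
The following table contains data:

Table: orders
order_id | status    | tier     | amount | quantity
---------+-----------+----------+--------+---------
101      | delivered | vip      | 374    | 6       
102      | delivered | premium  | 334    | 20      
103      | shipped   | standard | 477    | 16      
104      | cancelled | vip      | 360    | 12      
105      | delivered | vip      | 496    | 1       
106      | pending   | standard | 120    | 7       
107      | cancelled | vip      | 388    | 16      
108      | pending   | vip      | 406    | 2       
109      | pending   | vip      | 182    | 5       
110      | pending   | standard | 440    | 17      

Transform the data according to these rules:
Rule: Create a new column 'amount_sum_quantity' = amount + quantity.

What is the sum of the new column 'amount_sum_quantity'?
3679

Step 1: For each record, compute amount + quantity
Example calculations:
  374 + 6 = 380
  334 + 20 = 354
  477 + 16 = 493
  ...
Step 2: Sum all derived values
Step 3: Total = 3679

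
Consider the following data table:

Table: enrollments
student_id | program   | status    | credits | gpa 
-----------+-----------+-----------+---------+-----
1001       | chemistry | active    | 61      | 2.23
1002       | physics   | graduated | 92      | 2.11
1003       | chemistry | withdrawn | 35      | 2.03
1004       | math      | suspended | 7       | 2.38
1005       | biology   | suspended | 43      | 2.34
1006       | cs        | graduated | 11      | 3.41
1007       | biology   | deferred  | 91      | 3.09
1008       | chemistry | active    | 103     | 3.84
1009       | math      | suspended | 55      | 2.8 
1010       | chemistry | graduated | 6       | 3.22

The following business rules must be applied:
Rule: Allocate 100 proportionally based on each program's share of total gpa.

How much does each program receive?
biology: 19.78, chemistry: 41.24, cs: 12.42, math: 18.87, physics: 7.69

Step 1: Calculate total gpa = 27.45
Step 2: Calculate each program's proportion:
  biology: 5.43/27.45 = 19.78% → 19.78
  chemistry: 11.32/27.45 = 41.24% → 41.24
  cs: 3.41/27.45 = 12.42% → 12.42
  math: 5.18/27.45 = 18.87% → 18.87
  physics: 2.11/27.45 = 7.69% → 7.69
Step 3: Verify: sum of allocations ≈ 100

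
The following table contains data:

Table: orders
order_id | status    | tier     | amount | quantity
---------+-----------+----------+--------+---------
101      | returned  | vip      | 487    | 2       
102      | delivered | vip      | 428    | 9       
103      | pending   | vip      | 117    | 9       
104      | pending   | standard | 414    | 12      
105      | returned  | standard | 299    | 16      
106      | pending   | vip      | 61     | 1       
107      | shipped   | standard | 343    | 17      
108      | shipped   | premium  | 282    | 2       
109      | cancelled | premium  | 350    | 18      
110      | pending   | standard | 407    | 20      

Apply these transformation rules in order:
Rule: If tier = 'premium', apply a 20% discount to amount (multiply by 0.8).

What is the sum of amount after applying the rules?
3061.6

Step 1: Records with tier = 'premium' have total amount = 632
Step 2: Apply multiplier: 632 × 0.8 = 505.6
Step 3: Other records total: 2556
Step 4: Final sum = 505.6 + 2556 = 3061.6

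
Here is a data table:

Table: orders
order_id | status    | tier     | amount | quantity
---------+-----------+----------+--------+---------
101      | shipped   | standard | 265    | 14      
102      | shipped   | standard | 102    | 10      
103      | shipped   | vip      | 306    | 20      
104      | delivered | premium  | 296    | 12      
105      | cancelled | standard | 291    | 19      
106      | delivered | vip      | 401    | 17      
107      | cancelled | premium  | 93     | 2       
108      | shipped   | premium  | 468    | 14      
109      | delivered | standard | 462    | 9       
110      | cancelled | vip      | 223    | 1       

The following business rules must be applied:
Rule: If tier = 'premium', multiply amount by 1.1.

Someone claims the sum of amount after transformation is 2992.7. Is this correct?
Yes, the result is correct.

Step 1: Calculate the correct sum after transformation
Step 2: Apply multiplier 1.1 to records where tier = 'premium'
Step 3: Correct result = 2992.7
Step 4: Claimed result = 2992.7
Step 5: 2992.7 = 2992.7 ✓
Conclusion: The claimed result is correct.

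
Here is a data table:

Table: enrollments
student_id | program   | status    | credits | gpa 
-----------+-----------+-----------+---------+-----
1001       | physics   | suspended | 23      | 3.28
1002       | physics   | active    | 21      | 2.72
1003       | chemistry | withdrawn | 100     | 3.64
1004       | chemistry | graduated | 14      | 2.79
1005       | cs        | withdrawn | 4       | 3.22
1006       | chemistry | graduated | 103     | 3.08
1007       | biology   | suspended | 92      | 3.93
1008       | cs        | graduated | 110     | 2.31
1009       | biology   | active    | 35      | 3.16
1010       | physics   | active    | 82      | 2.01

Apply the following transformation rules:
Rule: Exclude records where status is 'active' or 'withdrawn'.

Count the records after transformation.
5

Step 1: Count records to exclude
  - 3 (active) + 2 (withdrawn) = 5 records
Step 2: Total records: 10
Step 3: Remaining = 10 - 5 = 5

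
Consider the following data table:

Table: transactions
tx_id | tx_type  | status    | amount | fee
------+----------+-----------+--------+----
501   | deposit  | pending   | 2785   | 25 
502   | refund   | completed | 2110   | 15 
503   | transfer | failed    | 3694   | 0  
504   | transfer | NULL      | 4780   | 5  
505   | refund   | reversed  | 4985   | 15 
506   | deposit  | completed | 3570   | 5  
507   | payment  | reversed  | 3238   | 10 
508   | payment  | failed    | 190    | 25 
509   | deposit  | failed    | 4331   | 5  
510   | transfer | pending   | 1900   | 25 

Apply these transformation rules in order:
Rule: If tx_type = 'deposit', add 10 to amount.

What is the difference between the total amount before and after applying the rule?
30

Step 1: Original sum of amount = 31583
Step 2: 3 records have tx_type = 'deposit'
Step 3: Each affected record changes by 10
Step 4: Total change = 3 × 10 = 30
Step 5: New sum = 31583 + 30 = 31613
Step 6: Difference = |31613 - 31583| = 30
        (Sum increased by 30)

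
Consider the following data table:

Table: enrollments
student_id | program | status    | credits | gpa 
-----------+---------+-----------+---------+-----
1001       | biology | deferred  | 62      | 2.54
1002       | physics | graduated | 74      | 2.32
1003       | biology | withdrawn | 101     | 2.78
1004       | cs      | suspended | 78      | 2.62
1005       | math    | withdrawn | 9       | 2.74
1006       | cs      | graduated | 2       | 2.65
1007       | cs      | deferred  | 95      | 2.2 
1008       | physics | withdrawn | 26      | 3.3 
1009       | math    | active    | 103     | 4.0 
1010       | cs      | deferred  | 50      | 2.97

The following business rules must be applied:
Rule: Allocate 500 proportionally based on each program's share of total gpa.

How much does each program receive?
biology: 94.59, cs: 185.63, math: 119.84, physics: 99.93

Step 1: Calculate total gpa = 28.12
Step 2: Calculate each program's proportion:
  biology: 5.32/28.12 = 18.92% → 94.59
  cs: 10.44/28.12 = 37.13% → 185.63
  math: 6.74/28.12 = 23.97% → 119.84
  physics: 5.62/28.12 = 19.99% → 99.93
Step 3: Verify: sum of allocations ≈ 500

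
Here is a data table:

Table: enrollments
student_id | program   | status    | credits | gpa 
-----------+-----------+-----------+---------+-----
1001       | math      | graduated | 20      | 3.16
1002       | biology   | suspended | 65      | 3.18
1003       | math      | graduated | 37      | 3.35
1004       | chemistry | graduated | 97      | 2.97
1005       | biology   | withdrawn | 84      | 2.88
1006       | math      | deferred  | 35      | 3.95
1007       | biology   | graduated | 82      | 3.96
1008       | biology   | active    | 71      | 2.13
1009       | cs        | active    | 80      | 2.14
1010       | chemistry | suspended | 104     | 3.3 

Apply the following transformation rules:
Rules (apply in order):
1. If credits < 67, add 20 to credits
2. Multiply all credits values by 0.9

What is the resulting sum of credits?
679.5

Step 1: Apply Rule 1 - Add 20 to records with credits < 67
  - 4 records affected: 157 + (4 × 20) = 237
  - Unaffected records: 518
  - Sum after Rule 1: 755
Step 2: Apply Rule 2 - Multiply all by 0.9
  - 755 × 0.9 = 679.5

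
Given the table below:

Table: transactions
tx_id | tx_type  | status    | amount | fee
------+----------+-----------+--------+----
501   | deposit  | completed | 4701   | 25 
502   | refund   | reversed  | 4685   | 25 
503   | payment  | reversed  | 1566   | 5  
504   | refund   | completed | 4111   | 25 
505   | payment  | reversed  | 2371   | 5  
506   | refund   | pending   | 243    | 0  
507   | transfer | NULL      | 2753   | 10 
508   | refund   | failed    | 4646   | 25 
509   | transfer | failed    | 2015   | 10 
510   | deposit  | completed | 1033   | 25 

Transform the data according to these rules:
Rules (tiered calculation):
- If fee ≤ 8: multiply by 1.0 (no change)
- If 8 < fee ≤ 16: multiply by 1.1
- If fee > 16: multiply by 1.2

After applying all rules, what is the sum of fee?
182.0

Step 1: Tier 1 (fee ≤ 8): 3 records, sum = 10 × 1.0 = 10.0
Step 2: Tier 2 (8 < fee ≤ 16): 2 records, sum = 20 × 1.1 = 22.0
Step 3: Tier 3 (fee > 16): 5 records, sum = 125 × 1.2 = 150.0
Step 4: Final sum = 10.0 + 22.0 + 150.0 = 182.0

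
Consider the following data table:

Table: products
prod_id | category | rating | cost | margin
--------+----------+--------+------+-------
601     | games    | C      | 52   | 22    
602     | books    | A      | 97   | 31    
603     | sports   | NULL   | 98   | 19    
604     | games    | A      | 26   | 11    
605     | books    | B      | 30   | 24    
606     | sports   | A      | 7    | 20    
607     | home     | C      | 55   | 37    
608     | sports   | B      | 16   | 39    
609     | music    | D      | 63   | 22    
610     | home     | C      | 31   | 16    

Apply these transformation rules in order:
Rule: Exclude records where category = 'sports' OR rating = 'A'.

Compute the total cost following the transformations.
231

Step 1: Find records where category = 'sports' OR rating = 'A'
Step 2: 5 records match, summing to 244
Step 3: Original sum: 475
Step 4: Remaining sum = 475 - 244 = 231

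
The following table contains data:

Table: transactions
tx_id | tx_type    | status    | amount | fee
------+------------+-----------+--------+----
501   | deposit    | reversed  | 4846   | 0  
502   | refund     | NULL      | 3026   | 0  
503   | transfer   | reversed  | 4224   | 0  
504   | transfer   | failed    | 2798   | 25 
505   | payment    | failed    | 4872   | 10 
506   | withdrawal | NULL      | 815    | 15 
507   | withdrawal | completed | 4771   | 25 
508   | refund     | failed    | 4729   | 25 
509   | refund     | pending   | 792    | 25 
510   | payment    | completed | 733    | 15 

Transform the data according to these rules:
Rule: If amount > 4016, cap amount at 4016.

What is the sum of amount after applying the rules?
28244

Step 1: 5 records have amount > 4016
Step 2: These records originally summed to 23442
Step 3: After capping: 5 × 4016 = 20080
Step 4: Unaffected records sum: 8164
Step 5: Final sum = 20080 + 8164 = 28244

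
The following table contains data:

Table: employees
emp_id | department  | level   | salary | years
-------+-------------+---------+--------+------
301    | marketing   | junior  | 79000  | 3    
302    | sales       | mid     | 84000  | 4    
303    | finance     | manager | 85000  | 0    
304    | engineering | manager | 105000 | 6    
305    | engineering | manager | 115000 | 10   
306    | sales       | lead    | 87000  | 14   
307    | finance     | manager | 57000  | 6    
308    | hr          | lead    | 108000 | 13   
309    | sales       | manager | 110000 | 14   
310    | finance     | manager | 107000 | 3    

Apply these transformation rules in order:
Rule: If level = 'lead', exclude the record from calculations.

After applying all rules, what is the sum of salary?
742000

Step 1: Identify records where level = 'lead'
Step 2: The excluded records sum to 195000
Step 3: Original total salary = 937000
Step 4: Remaining total = 937000 - 195000 = 742000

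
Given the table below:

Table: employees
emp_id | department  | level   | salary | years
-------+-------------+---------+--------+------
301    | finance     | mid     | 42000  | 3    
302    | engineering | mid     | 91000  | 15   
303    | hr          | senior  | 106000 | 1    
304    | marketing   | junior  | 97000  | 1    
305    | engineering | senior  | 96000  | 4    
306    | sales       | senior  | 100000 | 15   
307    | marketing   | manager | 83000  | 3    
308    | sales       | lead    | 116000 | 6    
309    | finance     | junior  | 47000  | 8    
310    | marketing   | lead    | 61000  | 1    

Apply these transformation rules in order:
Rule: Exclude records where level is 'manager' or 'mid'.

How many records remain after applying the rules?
7

Step 1: Count records to exclude
  - 1 (manager) + 2 (mid) = 3 records
Step 2: Total records: 10
Step 3: Remaining = 10 - 3 = 7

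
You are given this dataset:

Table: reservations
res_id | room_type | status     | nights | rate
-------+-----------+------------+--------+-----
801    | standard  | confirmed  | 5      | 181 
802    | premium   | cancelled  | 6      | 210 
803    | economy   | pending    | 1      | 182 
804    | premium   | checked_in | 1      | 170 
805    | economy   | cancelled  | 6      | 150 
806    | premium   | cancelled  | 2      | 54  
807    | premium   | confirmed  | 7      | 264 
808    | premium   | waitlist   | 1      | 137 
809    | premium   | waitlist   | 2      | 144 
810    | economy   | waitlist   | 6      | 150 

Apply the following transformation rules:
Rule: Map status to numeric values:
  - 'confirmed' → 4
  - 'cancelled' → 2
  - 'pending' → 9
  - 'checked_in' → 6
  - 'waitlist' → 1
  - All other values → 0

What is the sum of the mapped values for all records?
32

Step 1: Apply mapping to each record
Step 2: Count by status:
  'confirmed': 2 records × 4 = 8
  'cancelled': 3 records × 2 = 6
  'pending': 1 records × 9 = 9
  'checked_in': 1 records × 6 = 6
  'waitlist': 3 records × 1 = 3
Step 3: Sum all mapped values = 32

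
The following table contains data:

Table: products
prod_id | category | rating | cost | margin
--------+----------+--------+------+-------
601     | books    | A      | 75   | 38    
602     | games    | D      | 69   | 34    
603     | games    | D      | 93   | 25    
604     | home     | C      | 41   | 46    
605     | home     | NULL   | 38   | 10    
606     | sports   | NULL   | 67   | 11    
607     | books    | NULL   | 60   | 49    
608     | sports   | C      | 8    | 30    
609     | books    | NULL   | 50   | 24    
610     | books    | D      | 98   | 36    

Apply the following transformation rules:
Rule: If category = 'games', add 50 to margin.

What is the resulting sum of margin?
403

Step 1: Count records where category = 'games': 2
Step 2: Total bonus added: 2 × 50 = 100
Step 3: Original sum of margin: 303
Step 4: Final sum = 303 + 100 = 403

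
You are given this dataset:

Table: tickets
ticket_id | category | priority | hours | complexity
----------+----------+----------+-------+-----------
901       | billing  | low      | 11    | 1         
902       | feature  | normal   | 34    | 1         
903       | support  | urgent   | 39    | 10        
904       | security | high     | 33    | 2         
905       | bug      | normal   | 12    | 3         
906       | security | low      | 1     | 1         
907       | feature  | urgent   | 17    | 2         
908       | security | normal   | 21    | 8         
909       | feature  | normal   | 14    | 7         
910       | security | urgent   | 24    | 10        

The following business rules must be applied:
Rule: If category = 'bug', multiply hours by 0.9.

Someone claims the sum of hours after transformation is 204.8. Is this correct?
Yes, the result is correct.

Step 1: Calculate the correct sum after transformation
Step 2: Apply multiplier 0.9 to records where category = 'bug'
Step 3: Correct result = 204.8
Step 4: Claimed result = 204.8
Step 5: 204.8 = 204.8 ✓
Conclusion: The claimed result is correct.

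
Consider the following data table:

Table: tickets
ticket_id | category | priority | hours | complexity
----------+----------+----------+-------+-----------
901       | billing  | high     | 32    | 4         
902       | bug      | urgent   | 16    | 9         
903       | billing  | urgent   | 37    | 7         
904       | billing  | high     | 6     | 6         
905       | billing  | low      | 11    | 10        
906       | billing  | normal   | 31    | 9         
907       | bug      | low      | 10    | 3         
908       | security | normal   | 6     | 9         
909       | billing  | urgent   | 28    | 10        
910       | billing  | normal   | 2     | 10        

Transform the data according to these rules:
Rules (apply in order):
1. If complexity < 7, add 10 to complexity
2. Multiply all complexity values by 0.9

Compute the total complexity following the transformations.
96.3

Step 1: Apply Rule 1 - Add 10 to records with complexity < 7
  - 3 records affected: 13 + (3 × 10) = 43
  - Unaffected records: 64
  - Sum after Rule 1: 107
Step 2: Apply Rule 2 - Multiply all by 0.9
  - 107 × 0.9 = 96.3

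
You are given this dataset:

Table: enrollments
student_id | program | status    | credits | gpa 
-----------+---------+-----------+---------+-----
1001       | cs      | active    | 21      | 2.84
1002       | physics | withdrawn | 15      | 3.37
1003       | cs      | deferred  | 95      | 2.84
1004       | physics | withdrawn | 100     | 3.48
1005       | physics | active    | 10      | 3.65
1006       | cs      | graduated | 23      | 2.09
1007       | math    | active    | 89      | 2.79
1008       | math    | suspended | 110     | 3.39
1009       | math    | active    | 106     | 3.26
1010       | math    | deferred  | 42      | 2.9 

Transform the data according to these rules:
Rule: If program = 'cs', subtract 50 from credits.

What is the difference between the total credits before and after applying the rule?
150

Step 1: Original sum of credits = 611
Step 2: 3 records have program = 'cs'
Step 3: Each affected record changes by -50
Step 4: Total change = 3 × -50 = -150
Step 5: New sum = 611 + -150 = 461
Step 6: Difference = |461 - 611| = 150
        (Sum decreased by 150)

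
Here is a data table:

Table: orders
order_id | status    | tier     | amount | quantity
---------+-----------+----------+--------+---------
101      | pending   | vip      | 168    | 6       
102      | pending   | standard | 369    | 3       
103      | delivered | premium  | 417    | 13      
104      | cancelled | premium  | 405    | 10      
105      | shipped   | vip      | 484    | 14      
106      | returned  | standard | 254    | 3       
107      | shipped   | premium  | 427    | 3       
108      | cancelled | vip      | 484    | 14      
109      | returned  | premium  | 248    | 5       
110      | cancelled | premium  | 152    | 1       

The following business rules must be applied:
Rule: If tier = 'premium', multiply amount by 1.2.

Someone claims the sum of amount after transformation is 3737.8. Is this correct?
Yes, the result is correct.

Step 1: Calculate the correct sum after transformation
Step 2: Apply multiplier 1.2 to records where tier = 'premium'
Step 3: Correct result = 3737.8
Step 4: Claimed result = 3737.8
Step 5: 3737.8 = 3737.8 ✓
Conclusion: The claimed result is correct.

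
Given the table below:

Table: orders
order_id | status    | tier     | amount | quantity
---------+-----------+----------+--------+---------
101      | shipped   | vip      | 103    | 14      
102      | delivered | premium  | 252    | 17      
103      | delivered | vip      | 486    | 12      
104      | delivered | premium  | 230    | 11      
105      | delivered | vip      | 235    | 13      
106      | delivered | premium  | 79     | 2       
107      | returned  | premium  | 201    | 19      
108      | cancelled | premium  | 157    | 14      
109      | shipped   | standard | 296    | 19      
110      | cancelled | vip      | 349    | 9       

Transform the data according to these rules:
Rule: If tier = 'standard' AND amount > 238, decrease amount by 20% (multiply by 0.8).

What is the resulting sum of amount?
2328.8

Step 1: Find records where tier = 'standard' AND amount > 238
Step 2: 1 records match, summing to 296
Step 3: After multiplier: 296 × 0.8 = 236.8
Step 4: Unaffected records sum: 2092
Step 5: Final sum = 236.8 + 2092 = 2328.8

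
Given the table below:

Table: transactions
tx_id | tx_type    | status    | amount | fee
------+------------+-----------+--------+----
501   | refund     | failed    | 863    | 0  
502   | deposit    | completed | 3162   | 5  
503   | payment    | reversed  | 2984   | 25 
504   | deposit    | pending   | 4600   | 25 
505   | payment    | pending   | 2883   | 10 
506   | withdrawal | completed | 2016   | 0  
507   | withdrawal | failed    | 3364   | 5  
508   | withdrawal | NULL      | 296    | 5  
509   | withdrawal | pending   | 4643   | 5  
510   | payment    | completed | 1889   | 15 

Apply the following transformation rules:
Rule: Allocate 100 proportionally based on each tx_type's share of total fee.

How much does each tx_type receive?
deposit: 31.58, payment: 52.63, refund: 0.0, withdrawal: 15.79

Step 1: Calculate total fee = 95
Step 2: Calculate each tx_type's proportion:
  deposit: 30/95 = 31.58% → 31.58
  payment: 50/95 = 52.63% → 52.63
  refund: 0/95 = 0.00% → 0.0
  withdrawal: 15/95 = 15.79% → 15.79
Step 3: Verify: sum of allocations ≈ 100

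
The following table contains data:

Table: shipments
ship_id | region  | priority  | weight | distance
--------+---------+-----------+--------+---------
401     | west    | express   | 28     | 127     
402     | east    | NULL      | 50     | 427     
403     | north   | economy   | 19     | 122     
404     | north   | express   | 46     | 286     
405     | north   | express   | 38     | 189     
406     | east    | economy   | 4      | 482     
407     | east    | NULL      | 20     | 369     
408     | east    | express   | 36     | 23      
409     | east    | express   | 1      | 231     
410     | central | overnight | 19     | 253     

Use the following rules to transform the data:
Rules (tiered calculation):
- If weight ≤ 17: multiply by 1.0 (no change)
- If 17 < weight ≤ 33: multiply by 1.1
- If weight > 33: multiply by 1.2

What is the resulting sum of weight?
303.6

Step 1: Tier 1 (weight ≤ 17): 2 records, sum = 5 × 1.0 = 5.0
Step 2: Tier 2 (17 < weight ≤ 33): 4 records, sum = 86 × 1.1 = 94.6
Step 3: Tier 3 (weight > 33): 4 records, sum = 170 × 1.2 = 204.0
Step 4: Final sum = 5.0 + 94.6 + 204.0 = 303.6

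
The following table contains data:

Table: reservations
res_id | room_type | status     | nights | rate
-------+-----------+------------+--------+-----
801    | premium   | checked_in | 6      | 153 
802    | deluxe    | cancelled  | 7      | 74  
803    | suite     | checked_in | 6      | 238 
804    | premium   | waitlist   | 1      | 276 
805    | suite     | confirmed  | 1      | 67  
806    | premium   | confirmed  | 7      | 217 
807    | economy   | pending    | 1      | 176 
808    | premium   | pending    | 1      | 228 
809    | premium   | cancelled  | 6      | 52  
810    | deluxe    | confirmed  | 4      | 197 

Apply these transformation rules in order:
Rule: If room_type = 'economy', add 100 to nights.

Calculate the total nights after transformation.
140

Step 1: Count records where room_type = 'economy': 1
Step 2: Total bonus added: 1 × 100 = 100
Step 3: Original sum of nights: 40
Step 4: Final sum = 40 + 100 = 140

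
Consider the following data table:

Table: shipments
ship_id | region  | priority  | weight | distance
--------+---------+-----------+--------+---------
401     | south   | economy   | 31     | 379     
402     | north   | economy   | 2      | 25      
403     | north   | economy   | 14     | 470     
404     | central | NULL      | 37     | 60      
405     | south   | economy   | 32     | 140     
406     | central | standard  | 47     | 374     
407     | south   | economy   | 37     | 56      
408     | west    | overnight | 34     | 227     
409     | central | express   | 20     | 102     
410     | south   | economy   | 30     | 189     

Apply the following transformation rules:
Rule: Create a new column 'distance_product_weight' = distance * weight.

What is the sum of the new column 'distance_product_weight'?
60157

Step 1: For each record, compute distance * weight
Example calculations:
  379 * 31 = 11749
  25 * 2 = 50
  470 * 14 = 6580
  ...
Step 2: Sum all derived values
Step 3: Total = 60157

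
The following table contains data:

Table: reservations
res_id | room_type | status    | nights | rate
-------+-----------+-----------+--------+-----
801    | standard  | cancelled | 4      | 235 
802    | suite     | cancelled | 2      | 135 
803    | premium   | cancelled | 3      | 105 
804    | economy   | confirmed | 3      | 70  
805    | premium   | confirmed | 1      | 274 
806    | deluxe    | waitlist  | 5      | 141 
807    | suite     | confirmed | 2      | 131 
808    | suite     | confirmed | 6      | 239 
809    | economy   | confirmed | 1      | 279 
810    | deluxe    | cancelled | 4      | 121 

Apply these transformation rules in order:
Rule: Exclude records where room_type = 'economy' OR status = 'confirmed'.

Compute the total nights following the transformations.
18

Step 1: Find records where room_type = 'economy' OR status = 'confirmed'
Step 2: 5 records match, summing to 13
Step 3: Original sum: 31
Step 4: Remaining sum = 31 - 13 = 18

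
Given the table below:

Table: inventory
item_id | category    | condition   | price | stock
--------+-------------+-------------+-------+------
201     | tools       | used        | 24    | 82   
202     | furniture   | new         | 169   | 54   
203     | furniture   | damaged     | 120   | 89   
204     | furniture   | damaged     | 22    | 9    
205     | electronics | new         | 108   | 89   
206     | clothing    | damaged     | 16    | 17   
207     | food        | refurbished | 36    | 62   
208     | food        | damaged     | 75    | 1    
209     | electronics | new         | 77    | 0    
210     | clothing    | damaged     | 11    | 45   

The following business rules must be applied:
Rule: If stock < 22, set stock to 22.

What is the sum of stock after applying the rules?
509

Step 1: 4 records have stock < 22
Step 2: These records originally summed to 27
Step 3: After setting to minimum: 4 × 22 = 88
Step 4: Unaffected records sum: 421
Step 5: Final sum = 88 + 421 = 509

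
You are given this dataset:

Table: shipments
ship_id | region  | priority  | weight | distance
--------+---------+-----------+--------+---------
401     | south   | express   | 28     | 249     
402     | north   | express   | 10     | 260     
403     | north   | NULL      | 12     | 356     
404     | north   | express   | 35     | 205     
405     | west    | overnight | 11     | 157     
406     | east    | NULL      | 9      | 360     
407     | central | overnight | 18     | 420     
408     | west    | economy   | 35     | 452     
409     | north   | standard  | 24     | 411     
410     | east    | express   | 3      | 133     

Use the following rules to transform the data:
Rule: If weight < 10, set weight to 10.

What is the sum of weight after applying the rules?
193

Step 1: 2 records have weight < 10
Step 2: These records originally summed to 12
Step 3: After setting to minimum: 2 × 10 = 20
Step 4: Unaffected records sum: 173
Step 5: Final sum = 20 + 173 = 193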